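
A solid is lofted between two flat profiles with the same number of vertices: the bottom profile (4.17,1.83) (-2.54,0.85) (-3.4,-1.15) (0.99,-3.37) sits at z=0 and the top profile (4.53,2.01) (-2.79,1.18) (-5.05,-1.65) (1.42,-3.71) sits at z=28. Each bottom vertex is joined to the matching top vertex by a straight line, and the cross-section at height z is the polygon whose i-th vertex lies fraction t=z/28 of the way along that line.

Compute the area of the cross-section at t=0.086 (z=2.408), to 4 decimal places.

Cross-section at t=0.086: each vertex is (1-t)·p0[i] + t·p1[i].
  v1: (1-0.086)·(4.17,1.83) + 0.086·(4.53,2.01) = (4.2010,1.8455)
  v2: (1-0.086)·(-2.54,0.85) + 0.086·(-2.79,1.18) = (-2.5615,0.8784)
  v3: (1-0.086)·(-3.4,-1.15) + 0.086·(-5.05,-1.65) = (-3.5419,-1.1930)
  v4: (1-0.086)·(0.99,-3.37) + 0.086·(1.42,-3.71) = (1.0270,-3.3992)
Shoelace sum Σ(x_i·y_{i+1} − x_{i+1}·y_i):
  i=1: 4.2010·0.8784 − -2.5615·1.8455 = +8.4172 (running +8.4172)
  i=2: -2.5615·-1.1930 − -3.5419·0.8784 = +6.1670 (running +14.5842)
  i=3: -3.5419·-3.3992 − 1.0270·-1.1930 = +13.2650 (running +27.8492)
  i=4: 1.0270·1.8455 − 4.2010·-3.3992 = +16.1753 (running +44.0245)
Area = |Σ|/2 = |44.0245|/2 = 22.0123

Area at t=0.086: 22.0123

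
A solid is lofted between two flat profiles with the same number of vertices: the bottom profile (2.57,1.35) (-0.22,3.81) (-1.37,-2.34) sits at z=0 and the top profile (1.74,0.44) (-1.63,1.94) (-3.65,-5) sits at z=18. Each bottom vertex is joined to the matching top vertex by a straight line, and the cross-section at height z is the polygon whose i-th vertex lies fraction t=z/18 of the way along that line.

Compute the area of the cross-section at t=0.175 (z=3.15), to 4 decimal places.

Cross-section at t=0.175: each vertex is (1-t)·p0[i] + t·p1[i].
  v1: (1-0.175)·(2.57,1.35) + 0.175·(1.74,0.44) = (2.4247,1.1907)
  v2: (1-0.175)·(-0.22,3.81) + 0.175·(-1.63,1.94) = (-0.4667,3.4827)
  v3: (1-0.175)·(-1.37,-2.34) + 0.175·(-3.65,-5) = (-1.7690,-2.8055)
Shoelace sum Σ(x_i·y_{i+1} − x_{i+1}·y_i):
  i=1: 2.4247·3.4827 − -0.4667·1.1907 = +9.0006 (running +9.0006)
  i=2: -0.4667·-2.8055 − -1.7690·3.4827 = +7.4705 (running +16.4710)
  i=3: -1.7690·1.1907 − 2.4247·-2.8055 = +4.6962 (running +21.1672)
Area = |Σ|/2 = |21.1672|/2 = 10.5836

Area at t=0.175: 10.5836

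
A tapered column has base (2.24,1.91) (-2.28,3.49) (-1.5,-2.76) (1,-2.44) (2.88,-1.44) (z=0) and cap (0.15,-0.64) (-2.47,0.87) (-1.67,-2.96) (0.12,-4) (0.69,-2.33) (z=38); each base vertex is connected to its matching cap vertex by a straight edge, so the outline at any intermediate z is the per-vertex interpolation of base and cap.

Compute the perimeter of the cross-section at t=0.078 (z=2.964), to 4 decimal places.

Cross-section at t=0.078: each vertex is (1-t)·p0[i] + t·p1[i].
  v1: (1-0.078)·(2.24,1.91) + 0.078·(0.15,-0.64) = (2.0770,1.7111)
  v2: (1-0.078)·(-2.28,3.49) + 0.078·(-2.47,0.87) = (-2.2948,3.2856)
  v3: (1-0.078)·(-1.5,-2.76) + 0.078·(-1.67,-2.96) = (-1.5133,-2.7756)
  v4: (1-0.078)·(1,-2.44) + 0.078·(0.12,-4) = (0.9314,-2.5617)
  v5: (1-0.078)·(2.88,-1.44) + 0.078·(0.69,-2.33) = (2.7092,-1.5094)
Perimeter = Σ |v_{i+1} − v_i|:
  edge 1→2: √(-4.3718² + 1.5745²) = 4.6467 (running 4.6467)
  edge 2→3: √(0.7816² + -6.0612²) = 6.1114 (running 10.7581)
  edge 3→4: √(2.4446² + 0.2139²) = 2.4540 (running 13.2121)
  edge 4→5: √(1.7778² + 1.0523²) = 2.0659 (running 15.2780)
  edge 5→1: √(-0.6322² + 3.2205²) = 3.2820 (running 18.5600)
Perimeter = 18.5600

Perimeter at t=0.078: 18.5600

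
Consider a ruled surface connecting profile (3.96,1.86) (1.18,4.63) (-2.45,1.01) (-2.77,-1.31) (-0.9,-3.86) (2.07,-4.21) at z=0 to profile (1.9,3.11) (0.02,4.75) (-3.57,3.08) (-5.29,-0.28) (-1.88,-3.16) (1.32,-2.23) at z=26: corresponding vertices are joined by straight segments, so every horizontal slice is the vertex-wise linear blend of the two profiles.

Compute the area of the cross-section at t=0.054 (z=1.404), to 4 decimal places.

Area at t=0.054: 38.1381

Cross-section at t=0.054: each vertex is (1-t)·p0[i] + t·p1[i].
  v1: (1-0.054)·(3.96,1.86) + 0.054·(1.9,3.11) = (3.8488,1.9275)
  v2: (1-0.054)·(1.18,4.63) + 0.054·(0.02,4.75) = (1.1174,4.6365)
  v3: (1-0.054)·(-2.45,1.01) + 0.054·(-3.57,3.08) = (-2.5105,1.1218)
  v4: (1-0.054)·(-2.77,-1.31) + 0.054·(-5.29,-0.28) = (-2.9061,-1.2544)
  v5: (1-0.054)·(-0.9,-3.86) + 0.054·(-1.88,-3.16) = (-0.9529,-3.8222)
  v6: (1-0.054)·(2.07,-4.21) + 0.054·(1.32,-2.23) = (2.0295,-4.1031)
Shoelace sum Σ(x_i·y_{i+1} − x_{i+1}·y_i):
  i=1: 3.8488·4.6365 − 1.1174·1.9275 = +15.6910 (running +15.6910)
  i=2: 1.1174·1.1218 − -2.5105·4.6365 = +12.8932 (running +28.5842)
  i=3: -2.5105·-1.2544 − -2.9061·1.1218 = +6.4091 (running +34.9933)
  i=4: -2.9061·-3.8222 − -0.9529·-1.2544 = +9.9123 (running +44.9056)
  i=5: -0.9529·-4.1031 − 2.0295·-3.8222 = +11.6671 (running +56.5726)
  i=6: 2.0295·1.9275 − 3.8488·-4.1031 = +19.7036 (running +76.2763)
Area = |Σ|/2 = |76.2763|/2 = 38.1381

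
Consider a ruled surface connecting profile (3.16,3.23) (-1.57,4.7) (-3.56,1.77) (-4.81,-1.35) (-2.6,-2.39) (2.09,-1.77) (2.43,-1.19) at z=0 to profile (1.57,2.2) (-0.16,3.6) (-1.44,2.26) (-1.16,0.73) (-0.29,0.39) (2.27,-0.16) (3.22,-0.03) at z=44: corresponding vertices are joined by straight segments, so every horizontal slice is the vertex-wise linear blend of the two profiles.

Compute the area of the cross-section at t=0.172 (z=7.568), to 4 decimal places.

Cross-section at t=0.172: each vertex is (1-t)·p0[i] + t·p1[i].
  v1: (1-0.172)·(3.16,3.23) + 0.172·(1.57,2.2) = (2.8865,3.0528)
  v2: (1-0.172)·(-1.57,4.7) + 0.172·(-0.16,3.6) = (-1.3275,4.5108)
  v3: (1-0.172)·(-3.56,1.77) + 0.172·(-1.44,2.26) = (-3.1954,1.8543)
  v4: (1-0.172)·(-4.81,-1.35) + 0.172·(-1.16,0.73) = (-4.1822,-0.9922)
  v5: (1-0.172)·(-2.6,-2.39) + 0.172·(-0.29,0.39) = (-2.2027,-1.9118)
  v6: (1-0.172)·(2.09,-1.77) + 0.172·(2.27,-0.16) = (2.1210,-1.4931)
  v7: (1-0.172)·(2.43,-1.19) + 0.172·(3.22,-0.03) = (2.5659,-0.9905)
Shoelace sum Σ(x_i·y_{i+1} − x_{i+1}·y_i):
  i=1: 2.8865·4.5108 − -1.3275·3.0528 = +17.0731 (running +17.0731)
  i=2: -1.3275·1.8543 − -3.1954·4.5108 = +11.9521 (running +29.0252)
  i=3: -3.1954·-0.9922 − -4.1822·1.8543 = +10.9255 (running +39.9507)
  i=4: -4.1822·-1.9118 − -2.2027·-0.9922 = +5.8101 (running +45.7609)
  i=5: -2.2027·-1.4931 − 2.1210·-1.9118 = +7.3437 (running +53.1046)
  i=6: 2.1210·-0.9905 − 2.5659·-1.4931 = +1.7303 (running +54.8349)
  i=7: 2.5659·3.0528 − 2.8865·-0.9905 = +10.6923 (running +65.5271)
Area = |Σ|/2 = |65.5271|/2 = 32.7636

Area at t=0.172: 32.7636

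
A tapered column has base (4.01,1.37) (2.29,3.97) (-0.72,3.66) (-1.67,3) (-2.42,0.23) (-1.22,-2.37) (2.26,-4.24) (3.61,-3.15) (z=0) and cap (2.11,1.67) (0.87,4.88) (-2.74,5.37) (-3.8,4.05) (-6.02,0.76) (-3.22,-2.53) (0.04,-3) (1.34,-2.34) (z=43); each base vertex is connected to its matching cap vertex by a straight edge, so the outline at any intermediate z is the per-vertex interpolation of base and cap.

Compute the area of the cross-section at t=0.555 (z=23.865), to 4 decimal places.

Cross-section at t=0.555: each vertex is (1-t)·p0[i] + t·p1[i].
  v1: (1-0.555)·(4.01,1.37) + 0.555·(2.11,1.67) = (2.9555,1.5365)
  v2: (1-0.555)·(2.29,3.97) + 0.555·(0.87,4.88) = (1.5019,4.4750)
  v3: (1-0.555)·(-0.72,3.66) + 0.555·(-2.74,5.37) = (-1.8411,4.6090)
  v4: (1-0.555)·(-1.67,3) + 0.555·(-3.8,4.05) = (-2.8521,3.5827)
  v5: (1-0.555)·(-2.42,0.23) + 0.555·(-6.02,0.76) = (-4.4180,0.5242)
  v6: (1-0.555)·(-1.22,-2.37) + 0.555·(-3.22,-2.53) = (-2.3300,-2.4588)
  v7: (1-0.555)·(2.26,-4.24) + 0.555·(0.04,-3) = (1.0279,-3.5518)
  v8: (1-0.555)·(3.61,-3.15) + 0.555·(1.34,-2.34) = (2.3501,-2.7005)
Shoelace sum Σ(x_i·y_{i+1} − x_{i+1}·y_i):
  i=1: 2.9555·4.4750 − 1.5019·1.5365 = +10.9183 (running +10.9183)
  i=2: 1.5019·4.6090 − -1.8411·4.4750 = +15.1613 (running +26.0797)
  i=3: -1.8411·3.5827 − -2.8521·4.6090 = +6.5495 (running +32.6292)
  i=4: -2.8521·0.5242 − -4.4180·3.5827 = +14.3336 (running +46.9628)
  i=5: -4.4180·-2.4588 − -2.3300·0.5242 = +12.0842 (running +59.0471)
  i=6: -2.3300·-3.5518 − 1.0279·-2.4588 = +10.8031 (running +69.8502)
  i=7: 1.0279·-2.7005 − 2.3501·-3.5518 = +5.5715 (running +75.4216)
  i=8: 2.3501·1.5365 − 2.9555·-2.7005 = +11.5922 (running +87.0138)
Area = |Σ|/2 = |87.0138|/2 = 43.5069

Area at t=0.555: 43.5069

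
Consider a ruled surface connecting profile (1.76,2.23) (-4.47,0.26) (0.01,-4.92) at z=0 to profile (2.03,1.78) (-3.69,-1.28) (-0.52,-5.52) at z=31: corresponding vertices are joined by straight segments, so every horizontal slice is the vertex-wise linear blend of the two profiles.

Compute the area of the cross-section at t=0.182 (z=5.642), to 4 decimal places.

Cross-section at t=0.182: each vertex is (1-t)·p0[i] + t·p1[i].
  v1: (1-0.182)·(1.76,2.23) + 0.182·(2.03,1.78) = (1.8091,2.1481)
  v2: (1-0.182)·(-4.47,0.26) + 0.182·(-3.69,-1.28) = (-4.3280,-0.0203)
  v3: (1-0.182)·(0.01,-4.92) + 0.182·(-0.52,-5.52) = (-0.0865,-5.0292)
Shoelace sum Σ(x_i·y_{i+1} − x_{i+1}·y_i):
  i=1: 1.8091·-0.0203 − -4.3280·2.1481 = +9.2604 (running +9.2604)
  i=2: -4.3280·-5.0292 − -0.0865·-0.0203 = +21.7648 (running +31.0252)
  i=3: -0.0865·2.1481 − 1.8091·-5.0292 = +8.9128 (running +39.9380)
Area = |Σ|/2 = |39.9380|/2 = 19.9690

Area at t=0.182: 19.9690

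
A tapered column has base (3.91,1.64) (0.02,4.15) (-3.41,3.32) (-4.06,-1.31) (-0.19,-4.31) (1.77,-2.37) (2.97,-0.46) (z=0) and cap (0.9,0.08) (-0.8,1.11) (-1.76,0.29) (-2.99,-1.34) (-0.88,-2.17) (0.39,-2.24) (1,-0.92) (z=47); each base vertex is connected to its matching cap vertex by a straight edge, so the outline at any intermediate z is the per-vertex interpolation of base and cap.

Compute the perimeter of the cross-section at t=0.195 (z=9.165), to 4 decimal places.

Perimeter at t=0.195: 22.1762

Cross-section at t=0.195: each vertex is (1-t)·p0[i] + t·p1[i].
  v1: (1-0.195)·(3.91,1.64) + 0.195·(0.9,0.08) = (3.3230,1.3358)
  v2: (1-0.195)·(0.02,4.15) + 0.195·(-0.8,1.11) = (-0.1399,3.5572)
  v3: (1-0.195)·(-3.41,3.32) + 0.195·(-1.76,0.29) = (-3.0882,2.7291)
  v4: (1-0.195)·(-4.06,-1.31) + 0.195·(-2.99,-1.34) = (-3.8513,-1.3158)
  v5: (1-0.195)·(-0.19,-4.31) + 0.195·(-0.88,-2.17) = (-0.3246,-3.8927)
  v6: (1-0.195)·(1.77,-2.37) + 0.195·(0.39,-2.24) = (1.5009,-2.3447)
  v7: (1-0.195)·(2.97,-0.46) + 0.195·(1,-0.92) = (2.5858,-0.5497)
Perimeter = Σ |v_{i+1} − v_i|:
  edge 1→2: √(-3.4629² + 2.2214²) = 4.1142 (running 4.1142)
  edge 2→3: √(-2.9484² + -0.8281²) = 3.0624 (running 7.1766)
  edge 3→4: √(-0.7631² + -4.0450²) = 4.1164 (running 11.2930)
  edge 4→5: √(3.5268² + -2.5768²) = 4.3679 (running 15.6609)
  edge 5→6: √(1.8255² + 1.5480²) = 2.3935 (running 18.0543)
  edge 6→7: √(1.0849² + 1.7950²) = 2.0974 (running 20.1517)
  edge 7→1: √(0.7372² + 1.8855²) = 2.0245 (running 22.1762)
Perimeter = 22.1762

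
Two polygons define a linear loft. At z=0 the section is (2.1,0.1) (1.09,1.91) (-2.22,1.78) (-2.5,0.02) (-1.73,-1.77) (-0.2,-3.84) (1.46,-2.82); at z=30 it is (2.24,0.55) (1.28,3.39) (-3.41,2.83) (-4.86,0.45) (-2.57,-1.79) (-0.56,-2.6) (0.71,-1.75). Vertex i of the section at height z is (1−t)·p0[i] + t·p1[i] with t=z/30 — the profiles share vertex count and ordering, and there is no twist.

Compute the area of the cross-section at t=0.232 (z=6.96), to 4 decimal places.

Area at t=0.232: 20.6894

Cross-section at t=0.232: each vertex is (1-t)·p0[i] + t·p1[i].
  v1: (1-0.232)·(2.1,0.1) + 0.232·(2.24,0.55) = (2.1325,0.2044)
  v2: (1-0.232)·(1.09,1.91) + 0.232·(1.28,3.39) = (1.1341,2.2534)
  v3: (1-0.232)·(-2.22,1.78) + 0.232·(-3.41,2.83) = (-2.4961,2.0236)
  v4: (1-0.232)·(-2.5,0.02) + 0.232·(-4.86,0.45) = (-3.0475,0.1198)
  v5: (1-0.232)·(-1.73,-1.77) + 0.232·(-2.57,-1.79) = (-1.9249,-1.7746)
  v6: (1-0.232)·(-0.2,-3.84) + 0.232·(-0.56,-2.6) = (-0.2835,-3.5523)
  v7: (1-0.232)·(1.46,-2.82) + 0.232·(0.71,-1.75) = (1.2860,-2.5718)
Shoelace sum Σ(x_i·y_{i+1} − x_{i+1}·y_i):
  i=1: 2.1325·2.2534 − 1.1341·0.2044 = +4.5734 (running +4.5734)
  i=2: 1.1341·2.0236 − -2.4961·2.2534 = +7.9195 (running +12.4929)
  i=3: -2.4961·0.1198 − -3.0475·2.0236 = +5.8680 (running +18.3610)
  i=4: -3.0475·-1.7746 − -1.9249·0.1198 = +5.6388 (running +23.9997)
  i=5: -1.9249·-3.5523 − -0.2835·-1.7746 = +6.3346 (running +30.3344)
  i=6: -0.2835·-2.5718 − 1.2860·-3.5523 = +5.2974 (running +35.6318)
  i=7: 1.2860·0.2044 − 2.1325·-2.5718 = +5.7471 (running +41.3789)
Area = |Σ|/2 = |41.3789|/2 = 20.6894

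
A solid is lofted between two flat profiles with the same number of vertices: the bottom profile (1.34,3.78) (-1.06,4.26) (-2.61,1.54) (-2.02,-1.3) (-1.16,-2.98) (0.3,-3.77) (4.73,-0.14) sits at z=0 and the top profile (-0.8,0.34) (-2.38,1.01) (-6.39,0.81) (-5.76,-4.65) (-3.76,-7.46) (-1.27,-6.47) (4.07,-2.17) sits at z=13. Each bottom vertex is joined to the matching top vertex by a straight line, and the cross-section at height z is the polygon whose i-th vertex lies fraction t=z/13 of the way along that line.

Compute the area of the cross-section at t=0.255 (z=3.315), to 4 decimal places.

Cross-section at t=0.255: each vertex is (1-t)·p0[i] + t·p1[i].
  v1: (1-0.255)·(1.34,3.78) + 0.255·(-0.8,0.34) = (0.7943,2.9028)
  v2: (1-0.255)·(-1.06,4.26) + 0.255·(-2.38,1.01) = (-1.3966,3.4312)
  v3: (1-0.255)·(-2.61,1.54) + 0.255·(-6.39,0.81) = (-3.5739,1.3538)
  v4: (1-0.255)·(-2.02,-1.3) + 0.255·(-5.76,-4.65) = (-2.9737,-2.1543)
  v5: (1-0.255)·(-1.16,-2.98) + 0.255·(-3.76,-7.46) = (-1.8230,-4.1224)
  v6: (1-0.255)·(0.3,-3.77) + 0.255·(-1.27,-6.47) = (-0.1004,-4.4585)
  v7: (1-0.255)·(4.73,-0.14) + 0.255·(4.07,-2.17) = (4.5617,-0.6577)
Shoelace sum Σ(x_i·y_{i+1} − x_{i+1}·y_i):
  i=1: 0.7943·3.4312 − -1.3966·2.9028 = +6.7795 (running +6.7795)
  i=2: -1.3966·1.3538 − -3.5739·3.4312 = +10.3722 (running +17.1516)
  i=3: -3.5739·-2.1543 − -2.9737·1.3538 = +11.7250 (running +28.8767)
  i=4: -2.9737·-4.1224 − -1.8230·-2.1543 = +8.3316 (running +37.2083)
  i=5: -1.8230·-4.4585 − -0.1004·-4.1224 = +7.7142 (running +44.9224)
  i=6: -0.1004·-0.6577 − 4.5617·-4.4585 = +20.4043 (running +65.3267)
  i=7: 4.5617·2.9028 − 0.7943·-0.6577 = +13.7641 (running +79.0908)
Area = |Σ|/2 = |79.0908|/2 = 39.5454

Area at t=0.255: 39.5454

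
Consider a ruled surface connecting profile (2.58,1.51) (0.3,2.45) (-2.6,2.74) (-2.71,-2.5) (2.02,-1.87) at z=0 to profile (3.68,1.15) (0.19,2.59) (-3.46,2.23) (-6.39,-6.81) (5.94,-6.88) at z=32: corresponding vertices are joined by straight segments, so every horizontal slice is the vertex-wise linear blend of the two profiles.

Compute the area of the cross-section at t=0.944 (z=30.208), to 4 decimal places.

Cross-section at t=0.944: each vertex is (1-t)·p0[i] + t·p1[i].
  v1: (1-0.944)·(2.58,1.51) + 0.944·(3.68,1.15) = (3.6184,1.1702)
  v2: (1-0.944)·(0.3,2.45) + 0.944·(0.19,2.59) = (0.1962,2.5822)
  v3: (1-0.944)·(-2.6,2.74) + 0.944·(-3.46,2.23) = (-3.4118,2.2586)
  v4: (1-0.944)·(-2.71,-2.5) + 0.944·(-6.39,-6.81) = (-6.1839,-6.5686)
  v5: (1-0.944)·(2.02,-1.87) + 0.944·(5.94,-6.88) = (5.7205,-6.5994)
Shoelace sum Σ(x_i·y_{i+1} − x_{i+1}·y_i):
  i=1: 3.6184·2.5822 − 0.1962·1.1702 = +9.1137 (running +9.1137)
  i=2: 0.1962·2.2586 − -3.4118·2.5822 = +9.2530 (running +18.3667)
  i=3: -3.4118·-6.5686 − -6.1839·2.2586 = +36.3779 (running +54.7446)
  i=4: -6.1839·-6.5994 − 5.7205·-6.5686 = +78.3862 (running +133.1308)
  i=5: 5.7205·1.1702 − 3.6184·-6.5994 = +30.5733 (running +163.7041)
Area = |Σ|/2 = |163.7041|/2 = 81.8520

Area at t=0.944: 81.8520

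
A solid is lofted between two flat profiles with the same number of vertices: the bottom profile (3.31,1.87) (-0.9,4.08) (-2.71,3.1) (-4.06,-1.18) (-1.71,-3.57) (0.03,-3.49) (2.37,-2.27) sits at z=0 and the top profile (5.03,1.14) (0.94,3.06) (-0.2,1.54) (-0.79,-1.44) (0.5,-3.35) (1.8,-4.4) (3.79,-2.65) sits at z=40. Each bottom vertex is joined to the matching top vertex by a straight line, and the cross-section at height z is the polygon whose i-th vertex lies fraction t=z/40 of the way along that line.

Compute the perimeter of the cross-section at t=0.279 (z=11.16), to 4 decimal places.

Cross-section at t=0.279: each vertex is (1-t)·p0[i] + t·p1[i].
  v1: (1-0.279)·(3.31,1.87) + 0.279·(5.03,1.14) = (3.7899,1.6663)
  v2: (1-0.279)·(-0.9,4.08) + 0.279·(0.94,3.06) = (-0.3866,3.7954)
  v3: (1-0.279)·(-2.71,3.1) + 0.279·(-0.2,1.54) = (-2.0097,2.6648)
  v4: (1-0.279)·(-4.06,-1.18) + 0.279·(-0.79,-1.44) = (-3.1477,-1.2525)
  v5: (1-0.279)·(-1.71,-3.57) + 0.279·(0.5,-3.35) = (-1.0934,-3.5086)
  v6: (1-0.279)·(0.03,-3.49) + 0.279·(1.8,-4.4) = (0.5238,-3.7439)
  v7: (1-0.279)·(2.37,-2.27) + 0.279·(3.79,-2.65) = (2.7662,-2.3760)
Perimeter = Σ |v_{i+1} − v_i|:
  edge 1→2: √(-4.1765² + 2.1291²) = 4.6879 (running 4.6879)
  edge 2→3: √(-1.6231² + -1.1307²) = 1.9781 (running 6.6660)
  edge 3→4: √(-1.1380² + -3.9173²) = 4.0792 (running 10.7452)
  edge 4→5: √(2.0543² + -2.2561²) = 3.0512 (running 13.7964)
  edge 5→6: √(1.6172² + -0.2353²) = 1.6343 (running 15.4307)
  edge 6→7: √(2.2424² + 1.3679²) = 2.6266 (running 18.0573)
  edge 7→1: √(1.0237² + 4.0423²) = 4.1700 (running 22.2273)
Perimeter = 22.2273

Perimeter at t=0.279: 22.2273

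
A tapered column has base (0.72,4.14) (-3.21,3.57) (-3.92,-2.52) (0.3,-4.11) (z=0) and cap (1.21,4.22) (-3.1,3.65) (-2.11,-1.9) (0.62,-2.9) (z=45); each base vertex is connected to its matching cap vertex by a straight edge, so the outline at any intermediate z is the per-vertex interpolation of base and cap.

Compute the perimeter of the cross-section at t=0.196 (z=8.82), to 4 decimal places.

Perimeter at t=0.196: 22.2777

Cross-section at t=0.196: each vertex is (1-t)·p0[i] + t·p1[i].
  v1: (1-0.196)·(0.72,4.14) + 0.196·(1.21,4.22) = (0.8160,4.1557)
  v2: (1-0.196)·(-3.21,3.57) + 0.196·(-3.1,3.65) = (-3.1884,3.5857)
  v3: (1-0.196)·(-3.92,-2.52) + 0.196·(-2.11,-1.9) = (-3.5652,-2.3985)
  v4: (1-0.196)·(0.3,-4.11) + 0.196·(0.62,-2.9) = (0.3627,-3.8728)
Perimeter = Σ |v_{i+1} − v_i|:
  edge 1→2: √(-4.0045² + -0.5700²) = 4.0448 (running 4.0448)
  edge 2→3: √(-0.3768² + -5.9842²) = 5.9960 (running 10.0409)
  edge 3→4: √(3.9280² + -1.4744²) = 4.1955 (running 14.2364)
  edge 4→1: √(0.4533² + 8.0285²) = 8.0413 (running 22.2777)
Perimeter = 22.2777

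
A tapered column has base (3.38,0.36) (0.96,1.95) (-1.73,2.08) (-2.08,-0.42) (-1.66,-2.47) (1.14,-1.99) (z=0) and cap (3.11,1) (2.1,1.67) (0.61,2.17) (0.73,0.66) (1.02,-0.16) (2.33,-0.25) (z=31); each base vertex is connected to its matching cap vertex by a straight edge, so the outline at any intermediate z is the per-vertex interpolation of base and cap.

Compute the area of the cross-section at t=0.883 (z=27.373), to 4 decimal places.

Area at t=0.883: 5.0208

Cross-section at t=0.883: each vertex is (1-t)·p0[i] + t·p1[i].
  v1: (1-0.883)·(3.38,0.36) + 0.883·(3.11,1) = (3.1416,0.9251)
  v2: (1-0.883)·(0.96,1.95) + 0.883·(2.1,1.67) = (1.9666,1.7028)
  v3: (1-0.883)·(-1.73,2.08) + 0.883·(0.61,2.17) = (0.3362,2.1595)
  v4: (1-0.883)·(-2.08,-0.42) + 0.883·(0.73,0.66) = (0.4012,0.5336)
  v5: (1-0.883)·(-1.66,-2.47) + 0.883·(1.02,-0.16) = (0.7064,-0.4303)
  v6: (1-0.883)·(1.14,-1.99) + 0.883·(2.33,-0.25) = (2.1908,-0.4536)
Shoelace sum Σ(x_i·y_{i+1} − x_{i+1}·y_i):
  i=1: 3.1416·1.7028 − 1.9666·0.9251 = +3.5300 (running +3.5300)
  i=2: 1.9666·2.1595 − 0.3362·1.7028 = +3.6744 (running +7.2044)
  i=3: 0.3362·0.5336 − 0.4012·2.1595 = -0.6870 (running +6.5173)
  i=4: 0.4012·-0.4303 − 0.7064·0.5336 = -0.5496 (running +5.9677)
  i=5: 0.7064·-0.4536 − 2.1908·-0.4303 = +0.6222 (running +6.5899)
  i=6: 2.1908·0.9251 − 3.1416·-0.4536 = +3.4517 (running +10.0416)
Area = |Σ|/2 = |10.0416|/2 = 5.0208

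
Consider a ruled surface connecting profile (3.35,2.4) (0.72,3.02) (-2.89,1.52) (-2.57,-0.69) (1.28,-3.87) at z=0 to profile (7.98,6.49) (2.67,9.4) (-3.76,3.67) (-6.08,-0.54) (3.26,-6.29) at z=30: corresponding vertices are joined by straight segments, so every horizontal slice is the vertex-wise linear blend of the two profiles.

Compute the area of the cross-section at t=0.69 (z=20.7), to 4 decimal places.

Cross-section at t=0.69: each vertex is (1-t)·p0[i] + t·p1[i].
  v1: (1-0.69)·(3.35,2.4) + 0.69·(7.98,6.49) = (6.5447,5.2221)
  v2: (1-0.69)·(0.72,3.02) + 0.69·(2.67,9.4) = (2.0655,7.4222)
  v3: (1-0.69)·(-2.89,1.52) + 0.69·(-3.76,3.67) = (-3.4903,3.0035)
  v4: (1-0.69)·(-2.57,-0.69) + 0.69·(-6.08,-0.54) = (-4.9919,-0.5865)
  v5: (1-0.69)·(1.28,-3.87) + 0.69·(3.26,-6.29) = (2.6462,-5.5398)
Shoelace sum Σ(x_i·y_{i+1} − x_{i+1}·y_i):
  i=1: 6.5447·7.4222 − 2.0655·5.2221 = +37.7898 (running +37.7898)
  i=2: 2.0655·3.0035 − -3.4903·7.4222 = +32.1094 (running +69.8993)
  i=3: -3.4903·-0.5865 − -4.9919·3.0035 = +17.0402 (running +86.9395)
  i=4: -4.9919·-5.5398 − 2.6462·-0.5865 = +29.2061 (running +116.1456)
  i=5: 2.6462·5.2221 − 6.5447·-5.5398 = +50.0751 (running +166.2207)
Area = |Σ|/2 = |166.2207|/2 = 83.1103

Area at t=0.69: 83.1103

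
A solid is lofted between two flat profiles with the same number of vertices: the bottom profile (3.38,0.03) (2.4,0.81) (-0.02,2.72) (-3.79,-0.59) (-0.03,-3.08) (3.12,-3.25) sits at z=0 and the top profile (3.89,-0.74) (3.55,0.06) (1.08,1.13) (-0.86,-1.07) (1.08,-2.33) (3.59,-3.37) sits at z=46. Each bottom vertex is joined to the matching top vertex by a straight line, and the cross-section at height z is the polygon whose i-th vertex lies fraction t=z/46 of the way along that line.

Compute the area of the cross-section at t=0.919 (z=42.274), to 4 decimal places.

Area at t=0.919: 13.3667

Cross-section at t=0.919: each vertex is (1-t)·p0[i] + t·p1[i].
  v1: (1-0.919)·(3.38,0.03) + 0.919·(3.89,-0.74) = (3.8487,-0.6776)
  v2: (1-0.919)·(2.4,0.81) + 0.919·(3.55,0.06) = (3.4568,0.1207)
  v3: (1-0.919)·(-0.02,2.72) + 0.919·(1.08,1.13) = (0.9909,1.2588)
  v4: (1-0.919)·(-3.79,-0.59) + 0.919·(-0.86,-1.07) = (-1.0973,-1.0311)
  v5: (1-0.919)·(-0.03,-3.08) + 0.919·(1.08,-2.33) = (0.9901,-2.3907)
  v6: (1-0.919)·(3.12,-3.25) + 0.919·(3.59,-3.37) = (3.5519,-3.3603)
Shoelace sum Σ(x_i·y_{i+1} − x_{i+1}·y_i):
  i=1: 3.8487·0.1207 − 3.4568·-0.6776 = +2.8072 (running +2.8072)
  i=2: 3.4568·1.2588 − 0.9909·0.1207 = +4.2318 (running +7.0390)
  i=3: 0.9909·-1.0311 − -1.0973·1.2588 = +0.3596 (running +7.3986)
  i=4: -1.0973·-2.3907 − 0.9901·-1.0311 = +3.6443 (running +11.0429)
  i=5: 0.9901·-3.3603 − 3.5519·-2.3907 = +5.1648 (running +16.2077)
  i=6: 3.5519·-0.6776 − 3.8487·-3.3603 = +10.5258 (running +26.7335)
Area = |Σ|/2 = |26.7335|/2 = 13.3667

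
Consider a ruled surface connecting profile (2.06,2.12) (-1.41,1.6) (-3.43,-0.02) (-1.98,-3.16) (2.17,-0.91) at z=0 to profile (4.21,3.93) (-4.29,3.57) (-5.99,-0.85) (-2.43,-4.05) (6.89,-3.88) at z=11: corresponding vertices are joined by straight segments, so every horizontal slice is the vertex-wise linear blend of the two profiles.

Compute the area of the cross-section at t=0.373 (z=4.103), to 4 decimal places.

Cross-section at t=0.373: each vertex is (1-t)·p0[i] + t·p1[i].
  v1: (1-0.373)·(2.06,2.12) + 0.373·(4.21,3.93) = (2.8620,2.7951)
  v2: (1-0.373)·(-1.41,1.6) + 0.373·(-4.29,3.57) = (-2.4842,2.3348)
  v3: (1-0.373)·(-3.43,-0.02) + 0.373·(-5.99,-0.85) = (-4.3849,-0.3296)
  v4: (1-0.373)·(-1.98,-3.16) + 0.373·(-2.43,-4.05) = (-2.1479,-3.4920)
  v5: (1-0.373)·(2.17,-0.91) + 0.373·(6.89,-3.88) = (3.9306,-2.0178)
Shoelace sum Σ(x_i·y_{i+1} − x_{i+1}·y_i):
  i=1: 2.8620·2.3348 − -2.4842·2.7951 = +13.6259 (running +13.6259)
  i=2: -2.4842·-0.3296 − -4.3849·2.3348 = +11.0566 (running +24.6825)
  i=3: -4.3849·-3.4920 − -2.1479·-0.3296 = +14.6040 (running +39.2865)
  i=4: -2.1479·-2.0178 − 3.9306·-3.4920 = +18.0594 (running +57.3458)
  i=5: 3.9306·2.7951 − 2.8620·-2.0178 = +16.7613 (running +74.1071)
Area = |Σ|/2 = |74.1071|/2 = 37.0536

Area at t=0.373: 37.0536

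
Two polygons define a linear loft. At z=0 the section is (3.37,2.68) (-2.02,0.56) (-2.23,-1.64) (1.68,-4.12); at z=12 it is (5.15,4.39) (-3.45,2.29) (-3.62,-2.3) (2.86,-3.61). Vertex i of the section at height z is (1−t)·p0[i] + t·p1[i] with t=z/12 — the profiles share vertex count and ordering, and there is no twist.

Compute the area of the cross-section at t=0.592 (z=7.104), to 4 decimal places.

Area at t=0.592: 35.2043

Cross-section at t=0.592: each vertex is (1-t)·p0[i] + t·p1[i].
  v1: (1-0.592)·(3.37,2.68) + 0.592·(5.15,4.39) = (4.4238,3.6923)
  v2: (1-0.592)·(-2.02,0.56) + 0.592·(-3.45,2.29) = (-2.8666,1.5842)
  v3: (1-0.592)·(-2.23,-1.64) + 0.592·(-3.62,-2.3) = (-3.0529,-2.0307)
  v4: (1-0.592)·(1.68,-4.12) + 0.592·(2.86,-3.61) = (2.3786,-3.8181)
Shoelace sum Σ(x_i·y_{i+1} − x_{i+1}·y_i):
  i=1: 4.4238·1.5842 − -2.8666·3.6923 = +17.5922 (running +17.5922)
  i=2: -2.8666·-2.0307 − -3.0529·1.5842 = +10.6574 (running +28.2496)
  i=3: -3.0529·-3.8181 − 2.3786·-2.0307 = +16.4863 (running +44.7360)
  i=4: 2.3786·3.6923 − 4.4238·-3.8181 = +25.6727 (running +70.4086)
Area = |Σ|/2 = |70.4086|/2 = 35.2043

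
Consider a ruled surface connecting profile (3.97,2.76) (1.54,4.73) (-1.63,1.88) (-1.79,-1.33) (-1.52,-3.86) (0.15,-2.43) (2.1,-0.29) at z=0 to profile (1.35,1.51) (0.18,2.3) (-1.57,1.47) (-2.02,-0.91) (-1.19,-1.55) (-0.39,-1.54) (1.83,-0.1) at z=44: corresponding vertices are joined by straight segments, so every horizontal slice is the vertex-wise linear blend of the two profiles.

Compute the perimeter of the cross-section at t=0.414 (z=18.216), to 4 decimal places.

Cross-section at t=0.414: each vertex is (1-t)·p0[i] + t·p1[i].
  v1: (1-0.414)·(3.97,2.76) + 0.414·(1.35,1.51) = (2.8853,2.2425)
  v2: (1-0.414)·(1.54,4.73) + 0.414·(0.18,2.3) = (0.9770,3.7240)
  v3: (1-0.414)·(-1.63,1.88) + 0.414·(-1.57,1.47) = (-1.6052,1.7103)
  v4: (1-0.414)·(-1.79,-1.33) + 0.414·(-2.02,-0.91) = (-1.8852,-1.1561)
  v5: (1-0.414)·(-1.52,-3.86) + 0.414·(-1.19,-1.55) = (-1.3834,-2.9037)
  v6: (1-0.414)·(0.15,-2.43) + 0.414·(-0.39,-1.54) = (-0.0736,-2.0615)
  v7: (1-0.414)·(2.1,-0.29) + 0.414·(1.83,-0.1) = (1.9882,-0.2113)
Perimeter = Σ |v_{i+1} − v_i|:
  edge 1→2: √(-1.9084² + 1.4815²) = 2.4159 (running 2.4159)
  edge 2→3: √(-2.5821² + -2.0137²) = 3.2745 (running 5.6904)
  edge 3→4: √(-0.2801² + -2.8664²) = 2.8800 (running 8.5704)
  edge 4→5: √(0.5018² + -1.7475²) = 1.8182 (running 10.3886)
  edge 5→6: √(1.3098² + 0.8421²) = 1.5572 (running 11.9458)
  edge 6→7: √(2.0618² + 1.8502²) = 2.7702 (running 14.7160)
  edge 7→1: √(0.8971² + 2.4538²) = 2.6127 (running 17.3287)
Perimeter = 17.3287

Perimeter at t=0.414: 17.3287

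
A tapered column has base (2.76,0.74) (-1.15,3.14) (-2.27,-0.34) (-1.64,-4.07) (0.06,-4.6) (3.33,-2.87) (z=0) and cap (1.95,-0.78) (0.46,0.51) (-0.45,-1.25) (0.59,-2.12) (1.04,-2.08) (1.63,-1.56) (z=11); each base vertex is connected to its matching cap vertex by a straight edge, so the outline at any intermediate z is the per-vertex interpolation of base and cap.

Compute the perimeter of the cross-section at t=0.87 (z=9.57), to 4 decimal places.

Perimeter at t=0.87: 9.0218

Cross-section at t=0.87: each vertex is (1-t)·p0[i] + t·p1[i].
  v1: (1-0.87)·(2.76,0.74) + 0.87·(1.95,-0.78) = (2.0553,-0.5824)
  v2: (1-0.87)·(-1.15,3.14) + 0.87·(0.46,0.51) = (0.2507,0.8519)
  v3: (1-0.87)·(-2.27,-0.34) + 0.87·(-0.45,-1.25) = (-0.6866,-1.1317)
  v4: (1-0.87)·(-1.64,-4.07) + 0.87·(0.59,-2.12) = (0.3001,-2.3735)
  v5: (1-0.87)·(0.06,-4.6) + 0.87·(1.04,-2.08) = (0.9126,-2.4076)
  v6: (1-0.87)·(3.33,-2.87) + 0.87·(1.63,-1.56) = (1.8510,-1.7303)
Perimeter = Σ |v_{i+1} − v_i|:
  edge 1→2: √(-1.8046² + 1.4343²) = 2.3052 (running 2.3052)
  edge 2→3: √(-0.9373² + -1.9836²) = 2.1939 (running 4.4991)
  edge 3→4: √(0.9867² + -1.2418²) = 1.5861 (running 6.0851)
  edge 4→5: √(0.6125² + -0.0341²) = 0.6134 (running 6.6986)
  edge 5→6: √(0.9384² + 0.6773²) = 1.1573 (running 7.8559)
  edge 6→1: √(0.2043² + 1.1479²) = 1.1659 (running 9.0218)
Perimeter = 9.0218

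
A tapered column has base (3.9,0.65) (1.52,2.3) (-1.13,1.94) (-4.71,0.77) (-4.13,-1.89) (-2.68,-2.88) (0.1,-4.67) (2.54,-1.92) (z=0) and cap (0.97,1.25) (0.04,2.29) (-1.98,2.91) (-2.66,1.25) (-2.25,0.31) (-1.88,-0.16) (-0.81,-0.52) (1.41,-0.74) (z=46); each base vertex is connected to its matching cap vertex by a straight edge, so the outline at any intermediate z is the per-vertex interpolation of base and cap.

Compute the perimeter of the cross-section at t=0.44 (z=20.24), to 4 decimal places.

Perimeter at t=0.44: 17.9635

Cross-section at t=0.44: each vertex is (1-t)·p0[i] + t·p1[i].
  v1: (1-0.44)·(3.9,0.65) + 0.44·(0.97,1.25) = (2.6108,0.9140)
  v2: (1-0.44)·(1.52,2.3) + 0.44·(0.04,2.29) = (0.8688,2.2956)
  v3: (1-0.44)·(-1.13,1.94) + 0.44·(-1.98,2.91) = (-1.5040,2.3668)
  v4: (1-0.44)·(-4.71,0.77) + 0.44·(-2.66,1.25) = (-3.8080,0.9812)
  v5: (1-0.44)·(-4.13,-1.89) + 0.44·(-2.25,0.31) = (-3.3028,-0.9220)
  v6: (1-0.44)·(-2.68,-2.88) + 0.44·(-1.88,-0.16) = (-2.3280,-1.6832)
  v7: (1-0.44)·(0.1,-4.67) + 0.44·(-0.81,-0.52) = (-0.3004,-2.8440)
  v8: (1-0.44)·(2.54,-1.92) + 0.44·(1.41,-0.74) = (2.0428,-1.4008)
Perimeter = Σ |v_{i+1} − v_i|:
  edge 1→2: √(-1.7420² + 1.3816²) = 2.2234 (running 2.2234)
  edge 2→3: √(-2.3728² + 0.0712²) = 2.3739 (running 4.5972)
  edge 3→4: √(-2.3040² + -1.3856²) = 2.6886 (running 7.2858)
  edge 4→5: √(0.5052² + -1.9032²) = 1.9691 (running 9.2549)
  edge 5→6: √(0.9748² + -0.7612²) = 1.2368 (running 10.4917)
  edge 6→7: √(2.0276² + -1.1608²) = 2.3364 (running 12.8281)
  edge 7→8: √(2.3432² + 1.4432²) = 2.7520 (running 15.5800)
  edge 8→1: √(0.5680² + 2.3148²) = 2.3835 (running 17.9635)
Perimeter = 17.9635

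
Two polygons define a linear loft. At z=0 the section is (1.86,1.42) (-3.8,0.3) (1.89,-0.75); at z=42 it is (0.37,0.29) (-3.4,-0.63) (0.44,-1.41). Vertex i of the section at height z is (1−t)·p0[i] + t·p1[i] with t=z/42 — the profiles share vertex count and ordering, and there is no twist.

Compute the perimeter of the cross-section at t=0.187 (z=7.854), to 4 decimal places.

Cross-section at t=0.187: each vertex is (1-t)·p0[i] + t·p1[i].
  v1: (1-0.187)·(1.86,1.42) + 0.187·(0.37,0.29) = (1.5814,1.2087)
  v2: (1-0.187)·(-3.8,0.3) + 0.187·(-3.4,-0.63) = (-3.7252,0.1261)
  v3: (1-0.187)·(1.89,-0.75) + 0.187·(0.44,-1.41) = (1.6188,-0.8734)
Perimeter = Σ |v_{i+1} − v_i|:
  edge 1→2: √(-5.3066² + -1.0826²) = 5.4159 (running 5.4159)
  edge 2→3: √(5.3440² + -0.9995²) = 5.4367 (running 10.8526)
  edge 3→1: √(-0.0375² + 2.0821²) = 2.0824 (running 12.9350)
Perimeter = 12.9350

Perimeter at t=0.187: 12.9350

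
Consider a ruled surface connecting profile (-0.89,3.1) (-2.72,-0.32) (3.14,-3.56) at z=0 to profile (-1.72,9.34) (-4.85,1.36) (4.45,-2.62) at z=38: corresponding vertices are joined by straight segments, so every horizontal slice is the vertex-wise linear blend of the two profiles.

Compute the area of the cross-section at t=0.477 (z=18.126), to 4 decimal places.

Cross-section at t=0.477: each vertex is (1-t)·p0[i] + t·p1[i].
  v1: (1-0.477)·(-0.89,3.1) + 0.477·(-1.72,9.34) = (-1.2859,6.0765)
  v2: (1-0.477)·(-2.72,-0.32) + 0.477·(-4.85,1.36) = (-3.7360,0.4814)
  v3: (1-0.477)·(3.14,-3.56) + 0.477·(4.45,-2.62) = (3.7649,-3.1116)
Shoelace sum Σ(x_i·y_{i+1} − x_{i+1}·y_i):
  i=1: -1.2859·0.4814 − -3.7360·6.0765 = +22.0828 (running +22.0828)
  i=2: -3.7360·-3.1116 − 3.7649·0.4814 = +9.8128 (running +31.8956)
  i=3: 3.7649·6.0765 − -1.2859·-3.1116 = +18.8759 (running +50.7715)
Area = |Σ|/2 = |50.7715|/2 = 25.3857

Area at t=0.477: 25.3857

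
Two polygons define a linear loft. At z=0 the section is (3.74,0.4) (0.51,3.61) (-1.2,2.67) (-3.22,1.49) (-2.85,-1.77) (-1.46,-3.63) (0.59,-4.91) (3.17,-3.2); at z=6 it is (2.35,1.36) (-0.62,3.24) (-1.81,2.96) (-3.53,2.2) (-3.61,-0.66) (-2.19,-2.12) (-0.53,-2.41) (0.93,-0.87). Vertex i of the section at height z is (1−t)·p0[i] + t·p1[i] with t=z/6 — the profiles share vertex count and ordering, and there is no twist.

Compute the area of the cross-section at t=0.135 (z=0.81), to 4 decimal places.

Cross-section at t=0.135: each vertex is (1-t)·p0[i] + t·p1[i].
  v1: (1-0.135)·(3.74,0.4) + 0.135·(2.35,1.36) = (3.5524,0.5296)
  v2: (1-0.135)·(0.51,3.61) + 0.135·(-0.62,3.24) = (0.3574,3.5600)
  v3: (1-0.135)·(-1.2,2.67) + 0.135·(-1.81,2.96) = (-1.2824,2.7091)
  v4: (1-0.135)·(-3.22,1.49) + 0.135·(-3.53,2.2) = (-3.2619,1.5859)
  v5: (1-0.135)·(-2.85,-1.77) + 0.135·(-3.61,-0.66) = (-2.9526,-1.6201)
  v6: (1-0.135)·(-1.46,-3.63) + 0.135·(-2.19,-2.12) = (-1.5585,-3.4261)
  v7: (1-0.135)·(0.59,-4.91) + 0.135·(-0.53,-2.41) = (0.4388,-4.5725)
  v8: (1-0.135)·(3.17,-3.2) + 0.135·(0.93,-0.87) = (2.8676,-2.8855)
Shoelace sum Σ(x_i·y_{i+1} − x_{i+1}·y_i):
  i=1: 3.5524·3.5600 − 0.3574·0.5296 = +12.4572 (running +12.4572)
  i=2: 0.3574·2.7091 − -1.2824·3.5600 = +5.5336 (running +17.9909)
  i=3: -1.2824·1.5859 − -3.2619·2.7091 = +6.8032 (running +24.7941)
  i=4: -3.2619·-1.6201 − -2.9526·1.5859 = +9.9671 (running +34.7611)
  i=5: -2.9526·-3.4261 − -1.5585·-1.6201 = +7.5910 (running +42.3521)
  i=6: -1.5585·-4.5725 − 0.4388·-3.4261 = +8.6299 (running +50.9820)
  i=7: 0.4388·-2.8855 − 2.8676·-4.5725 = +11.8460 (running +62.8279)
  i=8: 2.8676·0.5296 − 3.5524·-2.8855 = +11.7688 (running +74.5968)
Area = |Σ|/2 = |74.5968|/2 = 37.2984

Area at t=0.135: 37.2984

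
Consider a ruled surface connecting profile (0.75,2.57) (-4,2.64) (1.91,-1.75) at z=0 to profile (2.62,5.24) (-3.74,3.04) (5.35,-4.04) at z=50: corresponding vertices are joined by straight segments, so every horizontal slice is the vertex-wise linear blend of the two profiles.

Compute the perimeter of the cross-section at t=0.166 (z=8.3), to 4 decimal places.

Cross-section at t=0.166: each vertex is (1-t)·p0[i] + t·p1[i].
  v1: (1-0.166)·(0.75,2.57) + 0.166·(2.62,5.24) = (1.0604,3.0132)
  v2: (1-0.166)·(-4,2.64) + 0.166·(-3.74,3.04) = (-3.9568,2.7064)
  v3: (1-0.166)·(1.91,-1.75) + 0.166·(5.35,-4.04) = (2.4810,-2.1301)
Perimeter = Σ |v_{i+1} − v_i|:
  edge 1→2: √(-5.0173² + -0.3068²) = 5.0266 (running 5.0266)
  edge 2→3: √(6.4379² + -4.8365²) = 8.0522 (running 13.0789)
  edge 3→1: √(-1.4206² + 5.1434²) = 5.3359 (running 18.4148)
Perimeter = 18.4148

Perimeter at t=0.166: 18.4148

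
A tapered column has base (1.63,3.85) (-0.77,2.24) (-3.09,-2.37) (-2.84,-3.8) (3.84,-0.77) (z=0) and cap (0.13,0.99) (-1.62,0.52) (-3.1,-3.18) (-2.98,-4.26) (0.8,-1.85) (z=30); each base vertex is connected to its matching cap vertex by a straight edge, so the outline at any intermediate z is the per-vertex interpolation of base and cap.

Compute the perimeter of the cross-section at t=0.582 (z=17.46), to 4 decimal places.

Perimeter at t=0.582: 17.4215

Cross-section at t=0.582: each vertex is (1-t)·p0[i] + t·p1[i].
  v1: (1-0.582)·(1.63,3.85) + 0.582·(0.13,0.99) = (0.7570,2.1855)
  v2: (1-0.582)·(-0.77,2.24) + 0.582·(-1.62,0.52) = (-1.2647,1.2390)
  v3: (1-0.582)·(-3.09,-2.37) + 0.582·(-3.1,-3.18) = (-3.0958,-2.8414)
  v4: (1-0.582)·(-2.84,-3.8) + 0.582·(-2.98,-4.26) = (-2.9215,-4.0677)
  v5: (1-0.582)·(3.84,-0.77) + 0.582·(0.8,-1.85) = (2.0707,-1.3986)
Perimeter = Σ |v_{i+1} − v_i|:
  edge 1→2: √(-2.0217² + -0.9465²) = 2.2323 (running 2.2323)
  edge 2→3: √(-1.8311² + -4.0804²) = 4.4724 (running 6.7047)
  edge 3→4: √(0.1743² + -1.2263²) = 1.2386 (running 7.9433)
  edge 4→5: √(4.9922² + 2.6692²) = 5.6610 (running 13.6043)
  edge 5→1: √(-1.3137² + 3.5840²) = 3.8172 (running 17.4215)
Perimeter = 17.4215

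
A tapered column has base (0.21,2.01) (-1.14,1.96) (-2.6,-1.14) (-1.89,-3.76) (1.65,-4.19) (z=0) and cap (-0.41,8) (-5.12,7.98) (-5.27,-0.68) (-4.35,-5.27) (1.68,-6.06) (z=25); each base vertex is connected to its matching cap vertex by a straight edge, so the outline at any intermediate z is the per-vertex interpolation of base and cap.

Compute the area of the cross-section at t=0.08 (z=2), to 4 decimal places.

Area at t=0.08: 20.6975

Cross-section at t=0.08: each vertex is (1-t)·p0[i] + t·p1[i].
  v1: (1-0.08)·(0.21,2.01) + 0.08·(-0.41,8) = (0.1604,2.4892)
  v2: (1-0.08)·(-1.14,1.96) + 0.08·(-5.12,7.98) = (-1.4584,2.4416)
  v3: (1-0.08)·(-2.6,-1.14) + 0.08·(-5.27,-0.68) = (-2.8136,-1.1032)
  v4: (1-0.08)·(-1.89,-3.76) + 0.08·(-4.35,-5.27) = (-2.0868,-3.8808)
  v5: (1-0.08)·(1.65,-4.19) + 0.08·(1.68,-6.06) = (1.6524,-4.3396)
Shoelace sum Σ(x_i·y_{i+1} − x_{i+1}·y_i):
  i=1: 0.1604·2.4416 − -1.4584·2.4892 = +4.0219 (running +4.0219)
  i=2: -1.4584·-1.1032 − -2.8136·2.4416 = +8.4786 (running +12.5005)
  i=3: -2.8136·-3.8808 − -2.0868·-1.1032 = +8.6169 (running +21.1173)
  i=4: -2.0868·-4.3396 − 1.6524·-3.8808 = +15.4685 (running +36.5858)
  i=5: 1.6524·2.4892 − 0.1604·-4.3396 = +4.8092 (running +41.3951)
Area = |Σ|/2 = |41.3951|/2 = 20.6975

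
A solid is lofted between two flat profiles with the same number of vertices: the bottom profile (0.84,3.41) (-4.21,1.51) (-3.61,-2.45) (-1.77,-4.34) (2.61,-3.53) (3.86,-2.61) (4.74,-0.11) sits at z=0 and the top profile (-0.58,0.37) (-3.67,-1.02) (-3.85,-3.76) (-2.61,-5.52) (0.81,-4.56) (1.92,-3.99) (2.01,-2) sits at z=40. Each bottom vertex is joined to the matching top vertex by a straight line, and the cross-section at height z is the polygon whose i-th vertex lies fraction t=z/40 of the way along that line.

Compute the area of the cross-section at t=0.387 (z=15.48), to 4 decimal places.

Area at t=0.387: 37.7489

Cross-section at t=0.387: each vertex is (1-t)·p0[i] + t·p1[i].
  v1: (1-0.387)·(0.84,3.41) + 0.387·(-0.58,0.37) = (0.2905,2.2335)
  v2: (1-0.387)·(-4.21,1.51) + 0.387·(-3.67,-1.02) = (-4.0010,0.5309)
  v3: (1-0.387)·(-3.61,-2.45) + 0.387·(-3.85,-3.76) = (-3.7029,-2.9570)
  v4: (1-0.387)·(-1.77,-4.34) + 0.387·(-2.61,-5.52) = (-2.0951,-4.7967)
  v5: (1-0.387)·(2.61,-3.53) + 0.387·(0.81,-4.56) = (1.9134,-3.9286)
  v6: (1-0.387)·(3.86,-2.61) + 0.387·(1.92,-3.99) = (3.1092,-3.1441)
  v7: (1-0.387)·(4.74,-0.11) + 0.387·(2.01,-2) = (3.6835,-0.8414)
Shoelace sum Σ(x_i·y_{i+1} − x_{i+1}·y_i):
  i=1: 0.2905·0.5309 − -4.0010·2.2335 = +9.0906 (running +9.0906)
  i=2: -4.0010·-2.9570 − -3.7029·0.5309 = +13.7967 (running +22.8873)
  i=3: -3.7029·-4.7967 − -2.0951·-2.9570 = +11.5664 (running +34.4536)
  i=4: -2.0951·-3.9286 − 1.9134·-4.7967 = +17.4087 (running +51.8623)
  i=5: 1.9134·-3.1441 − 3.1092·-3.9286 = +6.1991 (running +58.0614)
  i=6: 3.1092·-0.8414 − 3.6835·-3.1441 = +8.9649 (running +67.0263)
  i=7: 3.6835·2.2335 − 0.2905·-0.8414 = +8.4716 (running +75.4979)
Area = |Σ|/2 = |75.4979|/2 = 37.7489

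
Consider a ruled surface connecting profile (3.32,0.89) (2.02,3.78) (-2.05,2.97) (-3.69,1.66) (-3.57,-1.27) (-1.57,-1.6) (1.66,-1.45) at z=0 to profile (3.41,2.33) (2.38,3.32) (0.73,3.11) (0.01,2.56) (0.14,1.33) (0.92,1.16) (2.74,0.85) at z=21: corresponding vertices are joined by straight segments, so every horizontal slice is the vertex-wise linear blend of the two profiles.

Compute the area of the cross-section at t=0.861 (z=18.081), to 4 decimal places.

Area at t=0.861: 8.2773

Cross-section at t=0.861: each vertex is (1-t)·p0[i] + t·p1[i].
  v1: (1-0.861)·(3.32,0.89) + 0.861·(3.41,2.33) = (3.3975,2.1298)
  v2: (1-0.861)·(2.02,3.78) + 0.861·(2.38,3.32) = (2.3300,3.3839)
  v3: (1-0.861)·(-2.05,2.97) + 0.861·(0.73,3.11) = (0.3436,3.0905)
  v4: (1-0.861)·(-3.69,1.66) + 0.861·(0.01,2.56) = (-0.5043,2.4349)
  v5: (1-0.861)·(-3.57,-1.27) + 0.861·(0.14,1.33) = (-0.3757,0.9686)
  v6: (1-0.861)·(-1.57,-1.6) + 0.861·(0.92,1.16) = (0.5739,0.7764)
  v7: (1-0.861)·(1.66,-1.45) + 0.861·(2.74,0.85) = (2.5899,0.5303)
Shoelace sum Σ(x_i·y_{i+1} − x_{i+1}·y_i):
  i=1: 3.3975·3.3839 − 2.3300·2.1298 = +6.5345 (running +6.5345)
  i=2: 2.3300·3.0905 − 0.3436·3.3839 = +6.0382 (running +12.5726)
  i=3: 0.3436·2.4349 − -0.5043·3.0905 = +2.3951 (running +14.9678)
  i=4: -0.5043·0.9686 − -0.3757·2.4349 = +0.4263 (running +15.3941)
  i=5: -0.3757·0.7764 − 0.5739·0.9686 = -0.8475 (running +14.5465)
  i=6: 0.5739·0.5303 − 2.5899·0.7764 = -1.7063 (running +12.8402)
  i=7: 2.5899·2.1298 − 3.3975·0.5303 = +3.7143 (running +16.5545)
Area = |Σ|/2 = |16.5545|/2 = 8.2773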